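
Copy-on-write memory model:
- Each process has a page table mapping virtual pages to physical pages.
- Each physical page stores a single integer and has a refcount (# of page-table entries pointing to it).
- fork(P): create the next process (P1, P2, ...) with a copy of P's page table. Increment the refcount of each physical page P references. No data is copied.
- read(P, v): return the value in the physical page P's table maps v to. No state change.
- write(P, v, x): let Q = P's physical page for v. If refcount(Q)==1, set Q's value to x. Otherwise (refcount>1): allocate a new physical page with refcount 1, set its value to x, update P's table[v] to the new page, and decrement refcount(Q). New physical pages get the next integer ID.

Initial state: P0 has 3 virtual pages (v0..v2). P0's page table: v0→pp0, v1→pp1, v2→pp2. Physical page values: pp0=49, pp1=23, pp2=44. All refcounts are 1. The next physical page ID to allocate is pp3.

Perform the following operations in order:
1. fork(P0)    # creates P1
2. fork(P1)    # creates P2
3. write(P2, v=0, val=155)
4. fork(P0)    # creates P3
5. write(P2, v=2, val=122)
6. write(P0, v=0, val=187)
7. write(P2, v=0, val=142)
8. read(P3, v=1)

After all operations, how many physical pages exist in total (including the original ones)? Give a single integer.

Op 1: fork(P0) -> P1. 3 ppages; refcounts: pp0:2 pp1:2 pp2:2
Op 2: fork(P1) -> P2. 3 ppages; refcounts: pp0:3 pp1:3 pp2:3
Op 3: write(P2, v0, 155). refcount(pp0)=3>1 -> COPY to pp3. 4 ppages; refcounts: pp0:2 pp1:3 pp2:3 pp3:1
Op 4: fork(P0) -> P3. 4 ppages; refcounts: pp0:3 pp1:4 pp2:4 pp3:1
Op 5: write(P2, v2, 122). refcount(pp2)=4>1 -> COPY to pp4. 5 ppages; refcounts: pp0:3 pp1:4 pp2:3 pp3:1 pp4:1
Op 6: write(P0, v0, 187). refcount(pp0)=3>1 -> COPY to pp5. 6 ppages; refcounts: pp0:2 pp1:4 pp2:3 pp3:1 pp4:1 pp5:1
Op 7: write(P2, v0, 142). refcount(pp3)=1 -> write in place. 6 ppages; refcounts: pp0:2 pp1:4 pp2:3 pp3:1 pp4:1 pp5:1
Op 8: read(P3, v1) -> 23. No state change.

Answer: 6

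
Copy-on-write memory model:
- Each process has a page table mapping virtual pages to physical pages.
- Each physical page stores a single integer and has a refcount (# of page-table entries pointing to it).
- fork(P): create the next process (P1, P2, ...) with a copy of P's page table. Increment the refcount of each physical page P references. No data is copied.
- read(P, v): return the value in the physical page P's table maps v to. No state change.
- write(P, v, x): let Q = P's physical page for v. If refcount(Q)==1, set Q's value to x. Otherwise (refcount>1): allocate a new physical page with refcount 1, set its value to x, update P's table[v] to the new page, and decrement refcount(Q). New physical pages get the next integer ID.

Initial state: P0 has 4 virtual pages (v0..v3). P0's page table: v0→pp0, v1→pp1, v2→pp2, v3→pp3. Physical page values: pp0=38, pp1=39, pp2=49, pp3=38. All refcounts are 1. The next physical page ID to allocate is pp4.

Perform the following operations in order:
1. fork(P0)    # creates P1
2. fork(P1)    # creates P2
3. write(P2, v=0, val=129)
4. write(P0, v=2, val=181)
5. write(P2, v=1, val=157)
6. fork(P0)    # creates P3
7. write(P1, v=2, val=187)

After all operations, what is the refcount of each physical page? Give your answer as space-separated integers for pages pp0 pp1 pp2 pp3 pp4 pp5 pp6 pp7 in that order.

Answer: 3 3 1 4 1 2 1 1

Derivation:
Op 1: fork(P0) -> P1. 4 ppages; refcounts: pp0:2 pp1:2 pp2:2 pp3:2
Op 2: fork(P1) -> P2. 4 ppages; refcounts: pp0:3 pp1:3 pp2:3 pp3:3
Op 3: write(P2, v0, 129). refcount(pp0)=3>1 -> COPY to pp4. 5 ppages; refcounts: pp0:2 pp1:3 pp2:3 pp3:3 pp4:1
Op 4: write(P0, v2, 181). refcount(pp2)=3>1 -> COPY to pp5. 6 ppages; refcounts: pp0:2 pp1:3 pp2:2 pp3:3 pp4:1 pp5:1
Op 5: write(P2, v1, 157). refcount(pp1)=3>1 -> COPY to pp6. 7 ppages; refcounts: pp0:2 pp1:2 pp2:2 pp3:3 pp4:1 pp5:1 pp6:1
Op 6: fork(P0) -> P3. 7 ppages; refcounts: pp0:3 pp1:3 pp2:2 pp3:4 pp4:1 pp5:2 pp6:1
Op 7: write(P1, v2, 187). refcount(pp2)=2>1 -> COPY to pp7. 8 ppages; refcounts: pp0:3 pp1:3 pp2:1 pp3:4 pp4:1 pp5:2 pp6:1 pp7:1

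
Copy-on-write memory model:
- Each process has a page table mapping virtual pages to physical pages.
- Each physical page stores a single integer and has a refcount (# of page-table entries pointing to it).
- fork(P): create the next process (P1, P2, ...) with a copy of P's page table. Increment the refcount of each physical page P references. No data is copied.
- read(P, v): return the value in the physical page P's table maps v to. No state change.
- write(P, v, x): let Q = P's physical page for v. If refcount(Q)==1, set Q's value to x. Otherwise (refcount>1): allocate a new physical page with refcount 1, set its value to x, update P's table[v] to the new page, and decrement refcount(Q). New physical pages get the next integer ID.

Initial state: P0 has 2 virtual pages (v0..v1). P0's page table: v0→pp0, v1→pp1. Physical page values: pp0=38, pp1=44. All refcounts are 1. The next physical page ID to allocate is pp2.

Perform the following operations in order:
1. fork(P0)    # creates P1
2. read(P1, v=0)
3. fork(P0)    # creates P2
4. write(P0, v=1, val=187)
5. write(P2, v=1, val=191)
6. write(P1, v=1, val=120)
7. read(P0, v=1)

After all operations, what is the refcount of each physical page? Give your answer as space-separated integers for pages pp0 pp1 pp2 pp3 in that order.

Op 1: fork(P0) -> P1. 2 ppages; refcounts: pp0:2 pp1:2
Op 2: read(P1, v0) -> 38. No state change.
Op 3: fork(P0) -> P2. 2 ppages; refcounts: pp0:3 pp1:3
Op 4: write(P0, v1, 187). refcount(pp1)=3>1 -> COPY to pp2. 3 ppages; refcounts: pp0:3 pp1:2 pp2:1
Op 5: write(P2, v1, 191). refcount(pp1)=2>1 -> COPY to pp3. 4 ppages; refcounts: pp0:3 pp1:1 pp2:1 pp3:1
Op 6: write(P1, v1, 120). refcount(pp1)=1 -> write in place. 4 ppages; refcounts: pp0:3 pp1:1 pp2:1 pp3:1
Op 7: read(P0, v1) -> 187. No state change.

Answer: 3 1 1 1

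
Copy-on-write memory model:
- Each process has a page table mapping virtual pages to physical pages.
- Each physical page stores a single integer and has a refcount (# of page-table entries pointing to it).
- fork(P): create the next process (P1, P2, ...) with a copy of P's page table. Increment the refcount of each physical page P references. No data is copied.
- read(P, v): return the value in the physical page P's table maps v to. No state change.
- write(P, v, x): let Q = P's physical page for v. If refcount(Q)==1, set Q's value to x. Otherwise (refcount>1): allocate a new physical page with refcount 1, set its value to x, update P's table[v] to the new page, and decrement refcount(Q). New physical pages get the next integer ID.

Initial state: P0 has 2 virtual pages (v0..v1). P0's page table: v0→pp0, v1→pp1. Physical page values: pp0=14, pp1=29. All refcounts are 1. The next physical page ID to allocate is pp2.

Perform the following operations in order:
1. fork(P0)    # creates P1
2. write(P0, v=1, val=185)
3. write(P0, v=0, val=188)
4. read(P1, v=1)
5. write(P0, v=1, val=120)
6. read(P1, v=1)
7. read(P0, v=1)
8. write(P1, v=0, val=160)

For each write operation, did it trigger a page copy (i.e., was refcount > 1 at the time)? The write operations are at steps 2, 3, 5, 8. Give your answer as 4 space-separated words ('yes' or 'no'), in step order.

Op 1: fork(P0) -> P1. 2 ppages; refcounts: pp0:2 pp1:2
Op 2: write(P0, v1, 185). refcount(pp1)=2>1 -> COPY to pp2. 3 ppages; refcounts: pp0:2 pp1:1 pp2:1
Op 3: write(P0, v0, 188). refcount(pp0)=2>1 -> COPY to pp3. 4 ppages; refcounts: pp0:1 pp1:1 pp2:1 pp3:1
Op 4: read(P1, v1) -> 29. No state change.
Op 5: write(P0, v1, 120). refcount(pp2)=1 -> write in place. 4 ppages; refcounts: pp0:1 pp1:1 pp2:1 pp3:1
Op 6: read(P1, v1) -> 29. No state change.
Op 7: read(P0, v1) -> 120. No state change.
Op 8: write(P1, v0, 160). refcount(pp0)=1 -> write in place. 4 ppages; refcounts: pp0:1 pp1:1 pp2:1 pp3:1

yes yes no no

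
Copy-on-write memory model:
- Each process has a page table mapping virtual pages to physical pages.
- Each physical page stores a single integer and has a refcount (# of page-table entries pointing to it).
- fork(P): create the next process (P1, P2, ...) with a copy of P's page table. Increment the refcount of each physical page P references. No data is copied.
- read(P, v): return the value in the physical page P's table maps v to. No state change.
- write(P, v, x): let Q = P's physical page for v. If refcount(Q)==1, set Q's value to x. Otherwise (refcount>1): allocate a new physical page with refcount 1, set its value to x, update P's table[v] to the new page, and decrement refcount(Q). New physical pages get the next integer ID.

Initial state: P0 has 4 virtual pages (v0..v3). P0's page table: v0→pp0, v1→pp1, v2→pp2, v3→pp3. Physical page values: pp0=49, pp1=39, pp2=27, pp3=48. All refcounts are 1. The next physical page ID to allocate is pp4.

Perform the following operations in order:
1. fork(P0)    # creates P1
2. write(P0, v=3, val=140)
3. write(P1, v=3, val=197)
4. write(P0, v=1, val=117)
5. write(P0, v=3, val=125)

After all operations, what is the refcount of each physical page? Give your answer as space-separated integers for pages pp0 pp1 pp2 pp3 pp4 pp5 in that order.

Op 1: fork(P0) -> P1. 4 ppages; refcounts: pp0:2 pp1:2 pp2:2 pp3:2
Op 2: write(P0, v3, 140). refcount(pp3)=2>1 -> COPY to pp4. 5 ppages; refcounts: pp0:2 pp1:2 pp2:2 pp3:1 pp4:1
Op 3: write(P1, v3, 197). refcount(pp3)=1 -> write in place. 5 ppages; refcounts: pp0:2 pp1:2 pp2:2 pp3:1 pp4:1
Op 4: write(P0, v1, 117). refcount(pp1)=2>1 -> COPY to pp5. 6 ppages; refcounts: pp0:2 pp1:1 pp2:2 pp3:1 pp4:1 pp5:1
Op 5: write(P0, v3, 125). refcount(pp4)=1 -> write in place. 6 ppages; refcounts: pp0:2 pp1:1 pp2:2 pp3:1 pp4:1 pp5:1

Answer: 2 1 2 1 1 1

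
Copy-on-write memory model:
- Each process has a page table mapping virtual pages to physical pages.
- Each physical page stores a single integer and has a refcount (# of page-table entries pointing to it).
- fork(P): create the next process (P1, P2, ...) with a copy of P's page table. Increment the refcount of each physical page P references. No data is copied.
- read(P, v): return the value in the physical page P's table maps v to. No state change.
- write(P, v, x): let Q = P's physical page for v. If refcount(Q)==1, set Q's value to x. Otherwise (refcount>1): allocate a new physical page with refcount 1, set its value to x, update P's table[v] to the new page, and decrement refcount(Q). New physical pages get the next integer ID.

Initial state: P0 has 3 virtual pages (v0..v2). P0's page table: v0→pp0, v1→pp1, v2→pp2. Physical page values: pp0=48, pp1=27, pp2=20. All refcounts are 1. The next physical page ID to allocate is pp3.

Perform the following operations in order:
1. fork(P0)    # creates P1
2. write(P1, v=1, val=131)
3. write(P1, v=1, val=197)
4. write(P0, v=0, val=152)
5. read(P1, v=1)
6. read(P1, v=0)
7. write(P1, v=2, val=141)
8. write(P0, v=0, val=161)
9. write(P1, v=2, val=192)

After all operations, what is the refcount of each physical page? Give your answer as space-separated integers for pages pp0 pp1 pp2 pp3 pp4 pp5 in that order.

Answer: 1 1 1 1 1 1

Derivation:
Op 1: fork(P0) -> P1. 3 ppages; refcounts: pp0:2 pp1:2 pp2:2
Op 2: write(P1, v1, 131). refcount(pp1)=2>1 -> COPY to pp3. 4 ppages; refcounts: pp0:2 pp1:1 pp2:2 pp3:1
Op 3: write(P1, v1, 197). refcount(pp3)=1 -> write in place. 4 ppages; refcounts: pp0:2 pp1:1 pp2:2 pp3:1
Op 4: write(P0, v0, 152). refcount(pp0)=2>1 -> COPY to pp4. 5 ppages; refcounts: pp0:1 pp1:1 pp2:2 pp3:1 pp4:1
Op 5: read(P1, v1) -> 197. No state change.
Op 6: read(P1, v0) -> 48. No state change.
Op 7: write(P1, v2, 141). refcount(pp2)=2>1 -> COPY to pp5. 6 ppages; refcounts: pp0:1 pp1:1 pp2:1 pp3:1 pp4:1 pp5:1
Op 8: write(P0, v0, 161). refcount(pp4)=1 -> write in place. 6 ppages; refcounts: pp0:1 pp1:1 pp2:1 pp3:1 pp4:1 pp5:1
Op 9: write(P1, v2, 192). refcount(pp5)=1 -> write in place. 6 ppages; refcounts: pp0:1 pp1:1 pp2:1 pp3:1 pp4:1 pp5:1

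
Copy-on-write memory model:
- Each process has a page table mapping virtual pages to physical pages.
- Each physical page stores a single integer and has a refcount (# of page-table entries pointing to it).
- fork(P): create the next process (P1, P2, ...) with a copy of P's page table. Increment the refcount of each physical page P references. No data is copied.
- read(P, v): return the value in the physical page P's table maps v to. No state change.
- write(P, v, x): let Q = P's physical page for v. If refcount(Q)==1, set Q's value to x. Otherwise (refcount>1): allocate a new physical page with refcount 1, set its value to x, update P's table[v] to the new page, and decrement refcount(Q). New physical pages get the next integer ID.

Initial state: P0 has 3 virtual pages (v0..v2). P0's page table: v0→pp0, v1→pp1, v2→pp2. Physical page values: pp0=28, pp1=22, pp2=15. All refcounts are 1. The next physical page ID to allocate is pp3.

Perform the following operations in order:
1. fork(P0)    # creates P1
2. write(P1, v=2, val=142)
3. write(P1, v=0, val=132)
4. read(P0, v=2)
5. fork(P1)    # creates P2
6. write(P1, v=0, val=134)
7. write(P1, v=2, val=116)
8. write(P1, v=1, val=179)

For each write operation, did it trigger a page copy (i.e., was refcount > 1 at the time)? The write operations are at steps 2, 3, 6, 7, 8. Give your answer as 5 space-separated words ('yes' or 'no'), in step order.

Op 1: fork(P0) -> P1. 3 ppages; refcounts: pp0:2 pp1:2 pp2:2
Op 2: write(P1, v2, 142). refcount(pp2)=2>1 -> COPY to pp3. 4 ppages; refcounts: pp0:2 pp1:2 pp2:1 pp3:1
Op 3: write(P1, v0, 132). refcount(pp0)=2>1 -> COPY to pp4. 5 ppages; refcounts: pp0:1 pp1:2 pp2:1 pp3:1 pp4:1
Op 4: read(P0, v2) -> 15. No state change.
Op 5: fork(P1) -> P2. 5 ppages; refcounts: pp0:1 pp1:3 pp2:1 pp3:2 pp4:2
Op 6: write(P1, v0, 134). refcount(pp4)=2>1 -> COPY to pp5. 6 ppages; refcounts: pp0:1 pp1:3 pp2:1 pp3:2 pp4:1 pp5:1
Op 7: write(P1, v2, 116). refcount(pp3)=2>1 -> COPY to pp6. 7 ppages; refcounts: pp0:1 pp1:3 pp2:1 pp3:1 pp4:1 pp5:1 pp6:1
Op 8: write(P1, v1, 179). refcount(pp1)=3>1 -> COPY to pp7. 8 ppages; refcounts: pp0:1 pp1:2 pp2:1 pp3:1 pp4:1 pp5:1 pp6:1 pp7:1

yes yes yes yes yes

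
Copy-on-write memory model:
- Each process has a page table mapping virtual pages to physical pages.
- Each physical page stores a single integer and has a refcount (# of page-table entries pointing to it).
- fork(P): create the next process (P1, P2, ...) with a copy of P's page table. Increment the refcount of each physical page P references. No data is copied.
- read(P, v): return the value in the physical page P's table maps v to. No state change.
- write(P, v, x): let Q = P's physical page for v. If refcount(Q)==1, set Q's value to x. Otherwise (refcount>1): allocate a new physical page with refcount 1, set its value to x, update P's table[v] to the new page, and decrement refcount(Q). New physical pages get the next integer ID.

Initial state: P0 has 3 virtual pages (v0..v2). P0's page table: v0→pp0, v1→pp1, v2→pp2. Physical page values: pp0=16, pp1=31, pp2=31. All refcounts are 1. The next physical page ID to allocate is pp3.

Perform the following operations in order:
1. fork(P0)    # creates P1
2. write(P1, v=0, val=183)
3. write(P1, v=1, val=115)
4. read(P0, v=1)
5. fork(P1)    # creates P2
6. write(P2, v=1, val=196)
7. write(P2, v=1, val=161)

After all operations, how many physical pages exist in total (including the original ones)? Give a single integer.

Answer: 6

Derivation:
Op 1: fork(P0) -> P1. 3 ppages; refcounts: pp0:2 pp1:2 pp2:2
Op 2: write(P1, v0, 183). refcount(pp0)=2>1 -> COPY to pp3. 4 ppages; refcounts: pp0:1 pp1:2 pp2:2 pp3:1
Op 3: write(P1, v1, 115). refcount(pp1)=2>1 -> COPY to pp4. 5 ppages; refcounts: pp0:1 pp1:1 pp2:2 pp3:1 pp4:1
Op 4: read(P0, v1) -> 31. No state change.
Op 5: fork(P1) -> P2. 5 ppages; refcounts: pp0:1 pp1:1 pp2:3 pp3:2 pp4:2
Op 6: write(P2, v1, 196). refcount(pp4)=2>1 -> COPY to pp5. 6 ppages; refcounts: pp0:1 pp1:1 pp2:3 pp3:2 pp4:1 pp5:1
Op 7: write(P2, v1, 161). refcount(pp5)=1 -> write in place. 6 ppages; refcounts: pp0:1 pp1:1 pp2:3 pp3:2 pp4:1 pp5:1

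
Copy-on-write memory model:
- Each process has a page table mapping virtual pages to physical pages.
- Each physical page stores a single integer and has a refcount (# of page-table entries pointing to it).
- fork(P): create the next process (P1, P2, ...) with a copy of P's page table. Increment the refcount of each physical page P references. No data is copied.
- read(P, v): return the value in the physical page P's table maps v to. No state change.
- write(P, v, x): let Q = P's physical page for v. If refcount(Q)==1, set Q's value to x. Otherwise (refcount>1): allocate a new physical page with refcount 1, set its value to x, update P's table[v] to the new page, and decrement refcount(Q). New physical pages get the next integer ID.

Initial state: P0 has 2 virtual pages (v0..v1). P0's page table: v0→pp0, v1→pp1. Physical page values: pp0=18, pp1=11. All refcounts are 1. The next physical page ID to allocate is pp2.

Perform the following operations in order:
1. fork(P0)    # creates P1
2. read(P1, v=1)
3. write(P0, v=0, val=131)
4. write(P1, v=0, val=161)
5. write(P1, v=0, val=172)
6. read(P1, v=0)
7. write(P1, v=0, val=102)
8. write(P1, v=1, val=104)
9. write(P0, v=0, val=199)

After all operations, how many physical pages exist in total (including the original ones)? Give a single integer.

Answer: 4

Derivation:
Op 1: fork(P0) -> P1. 2 ppages; refcounts: pp0:2 pp1:2
Op 2: read(P1, v1) -> 11. No state change.
Op 3: write(P0, v0, 131). refcount(pp0)=2>1 -> COPY to pp2. 3 ppages; refcounts: pp0:1 pp1:2 pp2:1
Op 4: write(P1, v0, 161). refcount(pp0)=1 -> write in place. 3 ppages; refcounts: pp0:1 pp1:2 pp2:1
Op 5: write(P1, v0, 172). refcount(pp0)=1 -> write in place. 3 ppages; refcounts: pp0:1 pp1:2 pp2:1
Op 6: read(P1, v0) -> 172. No state change.
Op 7: write(P1, v0, 102). refcount(pp0)=1 -> write in place. 3 ppages; refcounts: pp0:1 pp1:2 pp2:1
Op 8: write(P1, v1, 104). refcount(pp1)=2>1 -> COPY to pp3. 4 ppages; refcounts: pp0:1 pp1:1 pp2:1 pp3:1
Op 9: write(P0, v0, 199). refcount(pp2)=1 -> write in place. 4 ppages; refcounts: pp0:1 pp1:1 pp2:1 pp3:1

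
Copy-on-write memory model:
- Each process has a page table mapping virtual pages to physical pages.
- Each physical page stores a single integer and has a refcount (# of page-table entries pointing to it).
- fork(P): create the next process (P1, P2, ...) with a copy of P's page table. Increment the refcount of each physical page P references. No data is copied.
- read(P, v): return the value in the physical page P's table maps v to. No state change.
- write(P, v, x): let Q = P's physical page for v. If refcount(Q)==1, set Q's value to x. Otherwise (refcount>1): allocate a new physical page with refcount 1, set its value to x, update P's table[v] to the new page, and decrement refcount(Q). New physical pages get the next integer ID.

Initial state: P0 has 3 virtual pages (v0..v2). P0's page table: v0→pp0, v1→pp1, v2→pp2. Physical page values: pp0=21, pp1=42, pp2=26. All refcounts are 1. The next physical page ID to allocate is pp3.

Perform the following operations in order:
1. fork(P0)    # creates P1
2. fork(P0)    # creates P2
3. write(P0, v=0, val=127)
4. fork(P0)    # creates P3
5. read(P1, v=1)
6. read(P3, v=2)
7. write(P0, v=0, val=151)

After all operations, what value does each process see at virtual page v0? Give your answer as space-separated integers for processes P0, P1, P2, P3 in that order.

Op 1: fork(P0) -> P1. 3 ppages; refcounts: pp0:2 pp1:2 pp2:2
Op 2: fork(P0) -> P2. 3 ppages; refcounts: pp0:3 pp1:3 pp2:3
Op 3: write(P0, v0, 127). refcount(pp0)=3>1 -> COPY to pp3. 4 ppages; refcounts: pp0:2 pp1:3 pp2:3 pp3:1
Op 4: fork(P0) -> P3. 4 ppages; refcounts: pp0:2 pp1:4 pp2:4 pp3:2
Op 5: read(P1, v1) -> 42. No state change.
Op 6: read(P3, v2) -> 26. No state change.
Op 7: write(P0, v0, 151). refcount(pp3)=2>1 -> COPY to pp4. 5 ppages; refcounts: pp0:2 pp1:4 pp2:4 pp3:1 pp4:1
P0: v0 -> pp4 = 151
P1: v0 -> pp0 = 21
P2: v0 -> pp0 = 21
P3: v0 -> pp3 = 127

Answer: 151 21 21 127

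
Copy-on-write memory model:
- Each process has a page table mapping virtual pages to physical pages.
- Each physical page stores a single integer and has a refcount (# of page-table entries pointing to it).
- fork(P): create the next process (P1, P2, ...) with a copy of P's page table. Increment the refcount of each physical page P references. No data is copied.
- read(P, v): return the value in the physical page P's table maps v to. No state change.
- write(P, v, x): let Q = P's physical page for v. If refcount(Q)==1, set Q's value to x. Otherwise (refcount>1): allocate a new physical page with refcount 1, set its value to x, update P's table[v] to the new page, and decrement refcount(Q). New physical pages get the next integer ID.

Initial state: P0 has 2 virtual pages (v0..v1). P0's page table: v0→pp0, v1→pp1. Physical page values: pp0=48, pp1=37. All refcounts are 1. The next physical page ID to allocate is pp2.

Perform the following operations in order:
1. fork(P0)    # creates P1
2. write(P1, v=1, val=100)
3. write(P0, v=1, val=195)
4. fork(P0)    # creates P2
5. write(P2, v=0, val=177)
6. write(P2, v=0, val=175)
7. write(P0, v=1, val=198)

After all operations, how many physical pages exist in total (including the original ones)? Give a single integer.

Answer: 5

Derivation:
Op 1: fork(P0) -> P1. 2 ppages; refcounts: pp0:2 pp1:2
Op 2: write(P1, v1, 100). refcount(pp1)=2>1 -> COPY to pp2. 3 ppages; refcounts: pp0:2 pp1:1 pp2:1
Op 3: write(P0, v1, 195). refcount(pp1)=1 -> write in place. 3 ppages; refcounts: pp0:2 pp1:1 pp2:1
Op 4: fork(P0) -> P2. 3 ppages; refcounts: pp0:3 pp1:2 pp2:1
Op 5: write(P2, v0, 177). refcount(pp0)=3>1 -> COPY to pp3. 4 ppages; refcounts: pp0:2 pp1:2 pp2:1 pp3:1
Op 6: write(P2, v0, 175). refcount(pp3)=1 -> write in place. 4 ppages; refcounts: pp0:2 pp1:2 pp2:1 pp3:1
Op 7: write(P0, v1, 198). refcount(pp1)=2>1 -> COPY to pp4. 5 ppages; refcounts: pp0:2 pp1:1 pp2:1 pp3:1 pp4:1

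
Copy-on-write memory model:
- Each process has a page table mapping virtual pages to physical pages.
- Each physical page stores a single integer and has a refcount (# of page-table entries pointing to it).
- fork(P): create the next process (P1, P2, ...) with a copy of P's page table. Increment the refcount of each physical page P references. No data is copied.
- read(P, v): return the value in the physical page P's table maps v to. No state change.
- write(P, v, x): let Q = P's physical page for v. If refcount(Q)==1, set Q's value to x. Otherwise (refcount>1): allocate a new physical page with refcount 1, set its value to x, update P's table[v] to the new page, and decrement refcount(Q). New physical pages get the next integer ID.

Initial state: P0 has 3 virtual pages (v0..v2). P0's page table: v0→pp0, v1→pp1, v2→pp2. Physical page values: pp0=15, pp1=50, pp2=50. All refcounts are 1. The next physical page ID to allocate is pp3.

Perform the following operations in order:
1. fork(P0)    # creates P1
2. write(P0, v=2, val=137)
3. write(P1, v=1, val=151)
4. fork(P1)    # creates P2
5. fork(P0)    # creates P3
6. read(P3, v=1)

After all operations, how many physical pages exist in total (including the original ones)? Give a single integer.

Op 1: fork(P0) -> P1. 3 ppages; refcounts: pp0:2 pp1:2 pp2:2
Op 2: write(P0, v2, 137). refcount(pp2)=2>1 -> COPY to pp3. 4 ppages; refcounts: pp0:2 pp1:2 pp2:1 pp3:1
Op 3: write(P1, v1, 151). refcount(pp1)=2>1 -> COPY to pp4. 5 ppages; refcounts: pp0:2 pp1:1 pp2:1 pp3:1 pp4:1
Op 4: fork(P1) -> P2. 5 ppages; refcounts: pp0:3 pp1:1 pp2:2 pp3:1 pp4:2
Op 5: fork(P0) -> P3. 5 ppages; refcounts: pp0:4 pp1:2 pp2:2 pp3:2 pp4:2
Op 6: read(P3, v1) -> 50. No state change.

Answer: 5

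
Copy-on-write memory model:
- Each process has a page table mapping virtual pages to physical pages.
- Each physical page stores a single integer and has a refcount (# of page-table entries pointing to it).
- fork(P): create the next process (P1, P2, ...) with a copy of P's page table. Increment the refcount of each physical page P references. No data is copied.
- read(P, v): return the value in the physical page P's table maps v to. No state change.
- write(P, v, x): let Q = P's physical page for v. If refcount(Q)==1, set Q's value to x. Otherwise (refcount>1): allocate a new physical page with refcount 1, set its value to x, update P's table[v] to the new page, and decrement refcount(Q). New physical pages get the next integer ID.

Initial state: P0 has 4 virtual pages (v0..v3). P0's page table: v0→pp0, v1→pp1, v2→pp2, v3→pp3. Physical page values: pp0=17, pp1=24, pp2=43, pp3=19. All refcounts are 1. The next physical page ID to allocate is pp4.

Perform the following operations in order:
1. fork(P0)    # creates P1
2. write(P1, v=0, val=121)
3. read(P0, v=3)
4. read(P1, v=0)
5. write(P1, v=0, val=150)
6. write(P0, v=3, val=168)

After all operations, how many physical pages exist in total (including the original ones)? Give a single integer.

Answer: 6

Derivation:
Op 1: fork(P0) -> P1. 4 ppages; refcounts: pp0:2 pp1:2 pp2:2 pp3:2
Op 2: write(P1, v0, 121). refcount(pp0)=2>1 -> COPY to pp4. 5 ppages; refcounts: pp0:1 pp1:2 pp2:2 pp3:2 pp4:1
Op 3: read(P0, v3) -> 19. No state change.
Op 4: read(P1, v0) -> 121. No state change.
Op 5: write(P1, v0, 150). refcount(pp4)=1 -> write in place. 5 ppages; refcounts: pp0:1 pp1:2 pp2:2 pp3:2 pp4:1
Op 6: write(P0, v3, 168). refcount(pp3)=2>1 -> COPY to pp5. 6 ppages; refcounts: pp0:1 pp1:2 pp2:2 pp3:1 pp4:1 pp5:1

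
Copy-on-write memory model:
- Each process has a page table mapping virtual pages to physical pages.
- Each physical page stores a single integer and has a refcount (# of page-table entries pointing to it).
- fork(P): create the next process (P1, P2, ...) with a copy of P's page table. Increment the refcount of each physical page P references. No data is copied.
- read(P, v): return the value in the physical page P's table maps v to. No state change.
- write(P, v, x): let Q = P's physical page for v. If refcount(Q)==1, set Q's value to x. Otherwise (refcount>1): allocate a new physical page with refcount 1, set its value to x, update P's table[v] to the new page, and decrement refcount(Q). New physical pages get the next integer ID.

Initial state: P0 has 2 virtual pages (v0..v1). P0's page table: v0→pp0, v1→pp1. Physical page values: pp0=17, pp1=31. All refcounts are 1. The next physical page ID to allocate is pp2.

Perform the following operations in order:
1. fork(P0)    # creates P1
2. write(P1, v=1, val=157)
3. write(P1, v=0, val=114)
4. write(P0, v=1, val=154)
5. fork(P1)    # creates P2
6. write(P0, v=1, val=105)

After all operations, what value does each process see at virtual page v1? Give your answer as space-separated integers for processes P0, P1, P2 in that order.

Answer: 105 157 157

Derivation:
Op 1: fork(P0) -> P1. 2 ppages; refcounts: pp0:2 pp1:2
Op 2: write(P1, v1, 157). refcount(pp1)=2>1 -> COPY to pp2. 3 ppages; refcounts: pp0:2 pp1:1 pp2:1
Op 3: write(P1, v0, 114). refcount(pp0)=2>1 -> COPY to pp3. 4 ppages; refcounts: pp0:1 pp1:1 pp2:1 pp3:1
Op 4: write(P0, v1, 154). refcount(pp1)=1 -> write in place. 4 ppages; refcounts: pp0:1 pp1:1 pp2:1 pp3:1
Op 5: fork(P1) -> P2. 4 ppages; refcounts: pp0:1 pp1:1 pp2:2 pp3:2
Op 6: write(P0, v1, 105). refcount(pp1)=1 -> write in place. 4 ppages; refcounts: pp0:1 pp1:1 pp2:2 pp3:2
P0: v1 -> pp1 = 105
P1: v1 -> pp2 = 157
P2: v1 -> pp2 = 157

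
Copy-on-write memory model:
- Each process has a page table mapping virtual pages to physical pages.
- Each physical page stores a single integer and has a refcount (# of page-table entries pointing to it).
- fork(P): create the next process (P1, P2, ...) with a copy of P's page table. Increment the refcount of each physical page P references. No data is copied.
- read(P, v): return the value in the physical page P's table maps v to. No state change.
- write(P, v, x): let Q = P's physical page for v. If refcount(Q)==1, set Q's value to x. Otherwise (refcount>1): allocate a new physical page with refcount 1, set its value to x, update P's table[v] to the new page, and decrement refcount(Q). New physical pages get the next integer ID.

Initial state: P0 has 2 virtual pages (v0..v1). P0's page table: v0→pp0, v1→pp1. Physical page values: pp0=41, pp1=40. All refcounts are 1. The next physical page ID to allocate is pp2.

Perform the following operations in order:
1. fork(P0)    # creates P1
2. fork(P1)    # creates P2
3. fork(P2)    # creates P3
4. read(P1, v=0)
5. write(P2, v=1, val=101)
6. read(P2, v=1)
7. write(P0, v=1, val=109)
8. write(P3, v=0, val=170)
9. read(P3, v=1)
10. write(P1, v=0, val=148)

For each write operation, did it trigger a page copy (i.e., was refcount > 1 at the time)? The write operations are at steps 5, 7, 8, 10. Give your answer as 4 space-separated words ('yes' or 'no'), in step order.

Op 1: fork(P0) -> P1. 2 ppages; refcounts: pp0:2 pp1:2
Op 2: fork(P1) -> P2. 2 ppages; refcounts: pp0:3 pp1:3
Op 3: fork(P2) -> P3. 2 ppages; refcounts: pp0:4 pp1:4
Op 4: read(P1, v0) -> 41. No state change.
Op 5: write(P2, v1, 101). refcount(pp1)=4>1 -> COPY to pp2. 3 ppages; refcounts: pp0:4 pp1:3 pp2:1
Op 6: read(P2, v1) -> 101. No state change.
Op 7: write(P0, v1, 109). refcount(pp1)=3>1 -> COPY to pp3. 4 ppages; refcounts: pp0:4 pp1:2 pp2:1 pp3:1
Op 8: write(P3, v0, 170). refcount(pp0)=4>1 -> COPY to pp4. 5 ppages; refcounts: pp0:3 pp1:2 pp2:1 pp3:1 pp4:1
Op 9: read(P3, v1) -> 40. No state change.
Op 10: write(P1, v0, 148). refcount(pp0)=3>1 -> COPY to pp5. 6 ppages; refcounts: pp0:2 pp1:2 pp2:1 pp3:1 pp4:1 pp5:1

yes yes yes yes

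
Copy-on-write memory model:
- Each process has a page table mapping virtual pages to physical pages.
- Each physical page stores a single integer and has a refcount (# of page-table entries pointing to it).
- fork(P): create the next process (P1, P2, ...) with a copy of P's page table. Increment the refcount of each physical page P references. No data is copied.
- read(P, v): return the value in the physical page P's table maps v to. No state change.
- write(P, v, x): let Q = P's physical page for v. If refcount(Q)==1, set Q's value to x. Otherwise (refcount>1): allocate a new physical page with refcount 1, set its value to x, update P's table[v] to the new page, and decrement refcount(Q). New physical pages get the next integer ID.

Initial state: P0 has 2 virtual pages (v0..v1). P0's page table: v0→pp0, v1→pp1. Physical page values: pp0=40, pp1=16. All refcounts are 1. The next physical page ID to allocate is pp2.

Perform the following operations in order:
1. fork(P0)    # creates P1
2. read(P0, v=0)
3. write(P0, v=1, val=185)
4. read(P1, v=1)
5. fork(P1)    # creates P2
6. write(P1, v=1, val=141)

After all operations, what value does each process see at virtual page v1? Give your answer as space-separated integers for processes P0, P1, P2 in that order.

Answer: 185 141 16

Derivation:
Op 1: fork(P0) -> P1. 2 ppages; refcounts: pp0:2 pp1:2
Op 2: read(P0, v0) -> 40. No state change.
Op 3: write(P0, v1, 185). refcount(pp1)=2>1 -> COPY to pp2. 3 ppages; refcounts: pp0:2 pp1:1 pp2:1
Op 4: read(P1, v1) -> 16. No state change.
Op 5: fork(P1) -> P2. 3 ppages; refcounts: pp0:3 pp1:2 pp2:1
Op 6: write(P1, v1, 141). refcount(pp1)=2>1 -> COPY to pp3. 4 ppages; refcounts: pp0:3 pp1:1 pp2:1 pp3:1
P0: v1 -> pp2 = 185
P1: v1 -> pp3 = 141
P2: v1 -> pp1 = 16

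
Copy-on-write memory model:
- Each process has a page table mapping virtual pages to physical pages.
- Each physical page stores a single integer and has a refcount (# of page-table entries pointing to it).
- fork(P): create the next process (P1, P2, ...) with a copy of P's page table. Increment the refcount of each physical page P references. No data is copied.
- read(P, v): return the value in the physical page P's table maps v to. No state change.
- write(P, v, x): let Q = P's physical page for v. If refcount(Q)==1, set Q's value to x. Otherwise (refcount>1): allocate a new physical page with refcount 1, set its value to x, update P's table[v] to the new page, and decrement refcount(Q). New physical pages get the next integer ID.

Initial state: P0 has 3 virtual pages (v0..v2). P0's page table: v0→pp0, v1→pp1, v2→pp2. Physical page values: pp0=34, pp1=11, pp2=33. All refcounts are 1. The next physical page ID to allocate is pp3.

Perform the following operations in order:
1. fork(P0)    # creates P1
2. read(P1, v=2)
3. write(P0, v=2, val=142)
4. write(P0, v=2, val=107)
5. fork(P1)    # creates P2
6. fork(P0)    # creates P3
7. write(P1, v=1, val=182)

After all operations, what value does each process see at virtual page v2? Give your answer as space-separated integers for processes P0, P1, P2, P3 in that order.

Op 1: fork(P0) -> P1. 3 ppages; refcounts: pp0:2 pp1:2 pp2:2
Op 2: read(P1, v2) -> 33. No state change.
Op 3: write(P0, v2, 142). refcount(pp2)=2>1 -> COPY to pp3. 4 ppages; refcounts: pp0:2 pp1:2 pp2:1 pp3:1
Op 4: write(P0, v2, 107). refcount(pp3)=1 -> write in place. 4 ppages; refcounts: pp0:2 pp1:2 pp2:1 pp3:1
Op 5: fork(P1) -> P2. 4 ppages; refcounts: pp0:3 pp1:3 pp2:2 pp3:1
Op 6: fork(P0) -> P3. 4 ppages; refcounts: pp0:4 pp1:4 pp2:2 pp3:2
Op 7: write(P1, v1, 182). refcount(pp1)=4>1 -> COPY to pp4. 5 ppages; refcounts: pp0:4 pp1:3 pp2:2 pp3:2 pp4:1
P0: v2 -> pp3 = 107
P1: v2 -> pp2 = 33
P2: v2 -> pp2 = 33
P3: v2 -> pp3 = 107

Answer: 107 33 33 107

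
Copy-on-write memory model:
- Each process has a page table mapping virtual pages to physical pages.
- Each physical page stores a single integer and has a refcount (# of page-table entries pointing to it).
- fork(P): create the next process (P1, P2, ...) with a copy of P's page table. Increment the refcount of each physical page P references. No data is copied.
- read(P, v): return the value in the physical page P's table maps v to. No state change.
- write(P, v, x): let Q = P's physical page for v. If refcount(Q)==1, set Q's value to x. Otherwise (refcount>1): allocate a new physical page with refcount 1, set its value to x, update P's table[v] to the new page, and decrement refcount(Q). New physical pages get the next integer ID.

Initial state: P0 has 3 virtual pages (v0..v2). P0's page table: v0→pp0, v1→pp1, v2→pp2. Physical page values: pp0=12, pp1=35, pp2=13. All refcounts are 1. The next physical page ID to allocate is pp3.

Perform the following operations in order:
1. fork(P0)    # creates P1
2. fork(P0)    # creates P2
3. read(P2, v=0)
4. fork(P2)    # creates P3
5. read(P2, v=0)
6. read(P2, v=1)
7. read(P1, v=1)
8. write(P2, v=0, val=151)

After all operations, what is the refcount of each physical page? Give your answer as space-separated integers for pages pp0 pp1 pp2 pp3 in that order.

Op 1: fork(P0) -> P1. 3 ppages; refcounts: pp0:2 pp1:2 pp2:2
Op 2: fork(P0) -> P2. 3 ppages; refcounts: pp0:3 pp1:3 pp2:3
Op 3: read(P2, v0) -> 12. No state change.
Op 4: fork(P2) -> P3. 3 ppages; refcounts: pp0:4 pp1:4 pp2:4
Op 5: read(P2, v0) -> 12. No state change.
Op 6: read(P2, v1) -> 35. No state change.
Op 7: read(P1, v1) -> 35. No state change.
Op 8: write(P2, v0, 151). refcount(pp0)=4>1 -> COPY to pp3. 4 ppages; refcounts: pp0:3 pp1:4 pp2:4 pp3:1

Answer: 3 4 4 1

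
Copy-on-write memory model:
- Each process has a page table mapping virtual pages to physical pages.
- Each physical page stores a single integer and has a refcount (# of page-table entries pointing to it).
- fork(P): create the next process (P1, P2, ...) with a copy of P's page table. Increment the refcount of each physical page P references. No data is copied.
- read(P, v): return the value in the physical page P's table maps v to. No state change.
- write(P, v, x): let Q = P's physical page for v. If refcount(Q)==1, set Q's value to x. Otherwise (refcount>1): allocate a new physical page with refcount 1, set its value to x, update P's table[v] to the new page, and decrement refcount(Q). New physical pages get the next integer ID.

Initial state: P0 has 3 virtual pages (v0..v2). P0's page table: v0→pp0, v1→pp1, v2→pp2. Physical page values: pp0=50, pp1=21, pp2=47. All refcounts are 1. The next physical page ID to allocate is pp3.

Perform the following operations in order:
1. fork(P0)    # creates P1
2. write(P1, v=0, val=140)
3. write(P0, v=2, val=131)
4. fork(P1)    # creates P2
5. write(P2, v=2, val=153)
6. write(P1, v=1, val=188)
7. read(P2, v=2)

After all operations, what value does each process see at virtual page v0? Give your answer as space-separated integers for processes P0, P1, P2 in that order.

Answer: 50 140 140

Derivation:
Op 1: fork(P0) -> P1. 3 ppages; refcounts: pp0:2 pp1:2 pp2:2
Op 2: write(P1, v0, 140). refcount(pp0)=2>1 -> COPY to pp3. 4 ppages; refcounts: pp0:1 pp1:2 pp2:2 pp3:1
Op 3: write(P0, v2, 131). refcount(pp2)=2>1 -> COPY to pp4. 5 ppages; refcounts: pp0:1 pp1:2 pp2:1 pp3:1 pp4:1
Op 4: fork(P1) -> P2. 5 ppages; refcounts: pp0:1 pp1:3 pp2:2 pp3:2 pp4:1
Op 5: write(P2, v2, 153). refcount(pp2)=2>1 -> COPY to pp5. 6 ppages; refcounts: pp0:1 pp1:3 pp2:1 pp3:2 pp4:1 pp5:1
Op 6: write(P1, v1, 188). refcount(pp1)=3>1 -> COPY to pp6. 7 ppages; refcounts: pp0:1 pp1:2 pp2:1 pp3:2 pp4:1 pp5:1 pp6:1
Op 7: read(P2, v2) -> 153. No state change.
P0: v0 -> pp0 = 50
P1: v0 -> pp3 = 140
P2: v0 -> pp3 = 140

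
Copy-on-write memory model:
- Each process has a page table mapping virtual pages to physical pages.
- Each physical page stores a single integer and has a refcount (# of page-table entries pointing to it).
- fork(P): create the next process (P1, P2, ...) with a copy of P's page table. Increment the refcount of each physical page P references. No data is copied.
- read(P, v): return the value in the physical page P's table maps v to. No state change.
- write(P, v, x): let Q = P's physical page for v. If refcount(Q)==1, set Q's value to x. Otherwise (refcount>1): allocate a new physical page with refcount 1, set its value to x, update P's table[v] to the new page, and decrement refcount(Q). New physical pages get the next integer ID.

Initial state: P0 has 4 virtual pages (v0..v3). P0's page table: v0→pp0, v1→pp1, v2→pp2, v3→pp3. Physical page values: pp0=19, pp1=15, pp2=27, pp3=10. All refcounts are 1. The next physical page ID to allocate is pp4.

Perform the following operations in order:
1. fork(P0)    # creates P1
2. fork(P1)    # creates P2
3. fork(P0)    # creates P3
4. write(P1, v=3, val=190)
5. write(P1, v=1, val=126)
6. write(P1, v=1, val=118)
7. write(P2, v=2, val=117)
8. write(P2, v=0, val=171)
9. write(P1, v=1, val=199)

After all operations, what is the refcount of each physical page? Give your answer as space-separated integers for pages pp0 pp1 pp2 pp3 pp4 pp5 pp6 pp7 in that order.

Op 1: fork(P0) -> P1. 4 ppages; refcounts: pp0:2 pp1:2 pp2:2 pp3:2
Op 2: fork(P1) -> P2. 4 ppages; refcounts: pp0:3 pp1:3 pp2:3 pp3:3
Op 3: fork(P0) -> P3. 4 ppages; refcounts: pp0:4 pp1:4 pp2:4 pp3:4
Op 4: write(P1, v3, 190). refcount(pp3)=4>1 -> COPY to pp4. 5 ppages; refcounts: pp0:4 pp1:4 pp2:4 pp3:3 pp4:1
Op 5: write(P1, v1, 126). refcount(pp1)=4>1 -> COPY to pp5. 6 ppages; refcounts: pp0:4 pp1:3 pp2:4 pp3:3 pp4:1 pp5:1
Op 6: write(P1, v1, 118). refcount(pp5)=1 -> write in place. 6 ppages; refcounts: pp0:4 pp1:3 pp2:4 pp3:3 pp4:1 pp5:1
Op 7: write(P2, v2, 117). refcount(pp2)=4>1 -> COPY to pp6. 7 ppages; refcounts: pp0:4 pp1:3 pp2:3 pp3:3 pp4:1 pp5:1 pp6:1
Op 8: write(P2, v0, 171). refcount(pp0)=4>1 -> COPY to pp7. 8 ppages; refcounts: pp0:3 pp1:3 pp2:3 pp3:3 pp4:1 pp5:1 pp6:1 pp7:1
Op 9: write(P1, v1, 199). refcount(pp5)=1 -> write in place. 8 ppages; refcounts: pp0:3 pp1:3 pp2:3 pp3:3 pp4:1 pp5:1 pp6:1 pp7:1

Answer: 3 3 3 3 1 1 1 1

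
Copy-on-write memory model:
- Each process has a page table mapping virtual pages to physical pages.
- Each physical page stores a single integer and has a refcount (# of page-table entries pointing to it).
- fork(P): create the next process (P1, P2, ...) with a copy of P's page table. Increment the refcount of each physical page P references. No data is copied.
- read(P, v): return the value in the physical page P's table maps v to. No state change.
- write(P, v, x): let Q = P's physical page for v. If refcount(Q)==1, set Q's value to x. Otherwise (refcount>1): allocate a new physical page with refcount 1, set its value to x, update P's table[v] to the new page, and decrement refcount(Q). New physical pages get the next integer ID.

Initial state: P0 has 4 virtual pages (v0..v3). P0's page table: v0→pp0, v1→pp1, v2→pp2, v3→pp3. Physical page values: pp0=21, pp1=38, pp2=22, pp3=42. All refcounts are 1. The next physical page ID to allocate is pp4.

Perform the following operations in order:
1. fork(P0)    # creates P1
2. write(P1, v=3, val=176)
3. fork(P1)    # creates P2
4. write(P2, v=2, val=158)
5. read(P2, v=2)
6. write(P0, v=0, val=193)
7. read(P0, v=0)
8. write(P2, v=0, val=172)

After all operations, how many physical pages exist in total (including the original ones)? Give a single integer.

Answer: 8

Derivation:
Op 1: fork(P0) -> P1. 4 ppages; refcounts: pp0:2 pp1:2 pp2:2 pp3:2
Op 2: write(P1, v3, 176). refcount(pp3)=2>1 -> COPY to pp4. 5 ppages; refcounts: pp0:2 pp1:2 pp2:2 pp3:1 pp4:1
Op 3: fork(P1) -> P2. 5 ppages; refcounts: pp0:3 pp1:3 pp2:3 pp3:1 pp4:2
Op 4: write(P2, v2, 158). refcount(pp2)=3>1 -> COPY to pp5. 6 ppages; refcounts: pp0:3 pp1:3 pp2:2 pp3:1 pp4:2 pp5:1
Op 5: read(P2, v2) -> 158. No state change.
Op 6: write(P0, v0, 193). refcount(pp0)=3>1 -> COPY to pp6. 7 ppages; refcounts: pp0:2 pp1:3 pp2:2 pp3:1 pp4:2 pp5:1 pp6:1
Op 7: read(P0, v0) -> 193. No state change.
Op 8: write(P2, v0, 172). refcount(pp0)=2>1 -> COPY to pp7. 8 ppages; refcounts: pp0:1 pp1:3 pp2:2 pp3:1 pp4:2 pp5:1 pp6:1 pp7:1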